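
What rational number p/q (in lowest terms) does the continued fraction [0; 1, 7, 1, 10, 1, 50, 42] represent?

Use the convergent recurrence hₖ = aₖ·hₖ₋₁ + hₖ₋₂ (and likewise for the denominators kₖ):
a_0 = 0: 0/1
a_1 = 1: 1/1
a_2 = 7: 7/8
a_3 = 1: 8/9
a_4 = 10: 87/98
a_5 = 1: 95/107
a_6 = 50: 4837/5448
a_7 = 42: 203249/228923

203249/228923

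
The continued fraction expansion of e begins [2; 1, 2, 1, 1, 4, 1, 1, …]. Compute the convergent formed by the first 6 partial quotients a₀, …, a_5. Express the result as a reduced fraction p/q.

87/32

Work from the innermost term outward:
Start with 4.
1 + 1/(4/1) = 1 + 1/4 = 5/4
1 + 1/(5/4) = 1 + 4/5 = 9/5
2 + 1/(9/5) = 2 + 5/9 = 23/9
1 + 1/(23/9) = 1 + 9/23 = 32/23
2 + 1/(32/23) = 2 + 23/32 = 87/32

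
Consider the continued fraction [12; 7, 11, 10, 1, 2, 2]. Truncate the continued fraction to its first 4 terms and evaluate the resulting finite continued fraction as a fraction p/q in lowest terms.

9555/787

Collapse the nested fraction from the inside out:
Start with 10.
11 + 1/(10/1) = 11 + 1/10 = 111/10
7 + 1/(111/10) = 7 + 10/111 = 787/111
12 + 1/(787/111) = 12 + 111/787 = 9555/787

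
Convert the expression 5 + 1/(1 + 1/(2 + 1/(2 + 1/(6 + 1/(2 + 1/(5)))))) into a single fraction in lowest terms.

a_0 = 5: 5/1
a_1 = 1: 6/1
a_2 = 2: 17/3
a_3 = 2: 40/7
a_4 = 6: 257/45
a_5 = 2: 554/97
a_6 = 5: 3027/530

3027/530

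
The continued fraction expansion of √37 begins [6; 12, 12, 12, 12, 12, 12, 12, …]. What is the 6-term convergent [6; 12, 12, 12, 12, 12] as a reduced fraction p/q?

1555849/255780

Start with 12.
12 + 1/(12/1) = 12 + 1/12 = 145/12
12 + 1/(145/12) = 12 + 12/145 = 1752/145
12 + 1/(1752/145) = 12 + 145/1752 = 21169/1752
12 + 1/(21169/1752) = 12 + 1752/21169 = 255780/21169
6 + 1/(255780/21169) = 6 + 21169/255780 = 1555849/255780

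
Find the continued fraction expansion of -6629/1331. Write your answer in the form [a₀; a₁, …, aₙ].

Apply division with remainder until the remainder is 0:
-6629 = -5·1331 + 26, so a_0 = -5
1331 = 51·26 + 5, so a_1 = 51
26 = 5·5 + 1, so a_2 = 5
5 = 5·1 + 0, so a_3 = 5

[-5; 51, 5, 5]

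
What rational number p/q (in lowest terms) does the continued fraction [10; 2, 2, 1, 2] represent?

198/19

Start with 2.
1 + 1/(2/1) = 1 + 1/2 = 3/2
2 + 1/(3/2) = 2 + 2/3 = 8/3
2 + 1/(8/3) = 2 + 3/8 = 19/8
10 + 1/(19/8) = 10 + 8/19 = 198/19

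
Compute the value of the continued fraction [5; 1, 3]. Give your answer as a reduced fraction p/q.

23/4

a_0 = 5: 5/1
a_1 = 1: 6/1
a_2 = 3: 23/4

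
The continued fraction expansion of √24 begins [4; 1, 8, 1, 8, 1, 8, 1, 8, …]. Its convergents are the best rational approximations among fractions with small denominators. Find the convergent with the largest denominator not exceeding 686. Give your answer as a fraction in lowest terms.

List convergents until the denominator exceeds the bound:
a_0 = 4: 4/1  (≤ bound)
a_1 = 1: 5/1  (≤ bound)
a_2 = 8: 44/9  (≤ bound)
a_3 = 1: 49/10  (≤ bound)
a_4 = 8: 436/89  (≤ bound)
a_5 = 1: 485/99  (≤ bound)
a_6 = 8: 4316/881  (> 686, stop)

485/99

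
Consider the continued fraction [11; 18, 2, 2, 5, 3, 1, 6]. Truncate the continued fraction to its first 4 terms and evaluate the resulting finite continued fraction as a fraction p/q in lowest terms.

Work from the innermost term outward:
Start with 2.
2 + 1/(2/1) = 2 + 1/2 = 5/2
18 + 1/(5/2) = 18 + 2/5 = 92/5
11 + 1/(92/5) = 11 + 5/92 = 1017/92

1017/92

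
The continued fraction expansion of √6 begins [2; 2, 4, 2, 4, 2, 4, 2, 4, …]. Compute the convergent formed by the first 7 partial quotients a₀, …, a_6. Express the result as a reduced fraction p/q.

Use the convergent recurrence hₖ = aₖ·hₖ₋₁ + hₖ₋₂ (and likewise for the denominators kₖ):
a_0 = 2: 2/1
a_1 = 2: 5/2
a_2 = 4: 22/9
a_3 = 2: 49/20
a_4 = 4: 218/89
a_5 = 2: 485/198
a_6 = 4: 2158/881

2158/881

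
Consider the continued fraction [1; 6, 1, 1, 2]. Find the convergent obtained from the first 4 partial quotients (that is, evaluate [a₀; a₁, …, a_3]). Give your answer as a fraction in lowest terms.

15/13

Use the convergent recurrence hₖ = aₖ·hₖ₋₁ + hₖ₋₂ (and likewise for the denominators kₖ):
a_0 = 1: 1/1
a_1 = 6: 7/6
a_2 = 1: 8/7
a_3 = 1: 15/13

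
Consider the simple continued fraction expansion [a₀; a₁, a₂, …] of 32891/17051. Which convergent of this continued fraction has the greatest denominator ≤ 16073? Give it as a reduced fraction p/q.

11190/5801

a_0 = 1: 1/1  (≤ bound)
a_1 = 1: 2/1  (≤ bound)
a_2 = 13: 27/14  (≤ bound)
a_3 = 12: 326/169  (≤ bound)
a_4 = 2: 679/352  (≤ bound)
a_5 = 15: 10511/5449  (≤ bound)
a_6 = 1: 11190/5801  (≤ bound)
a_7 = 2: 32891/17051  (> 16073, stop)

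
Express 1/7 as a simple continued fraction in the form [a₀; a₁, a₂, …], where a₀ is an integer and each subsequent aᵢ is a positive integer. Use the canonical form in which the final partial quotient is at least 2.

[0; 7]

1 ÷ 7 → quotient 0, remainder 1
7 ÷ 1 → quotient 7, remainder 0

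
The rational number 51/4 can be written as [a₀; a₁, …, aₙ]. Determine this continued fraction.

51 ÷ 4 → quotient 12, remainder 3
4 ÷ 3 → quotient 1, remainder 1
3 ÷ 1 → quotient 3, remainder 0

[12; 1, 3]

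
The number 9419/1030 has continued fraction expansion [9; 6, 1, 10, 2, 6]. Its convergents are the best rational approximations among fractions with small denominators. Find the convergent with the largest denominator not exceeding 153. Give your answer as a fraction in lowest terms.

695/76

a_0 = 9: 9/1  (≤ bound)
a_1 = 6: 55/6  (≤ bound)
a_2 = 1: 64/7  (≤ bound)
a_3 = 10: 695/76  (≤ bound)
a_4 = 2: 1454/159  (> 153, stop)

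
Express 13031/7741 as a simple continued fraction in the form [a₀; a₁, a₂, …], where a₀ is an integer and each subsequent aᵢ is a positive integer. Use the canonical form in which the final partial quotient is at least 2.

[1; 1, 2, 6, 3, 6, 2, 9]

⌊13031/7741⌋ = 1, remainder 5290
⌊7741/5290⌋ = 1, remainder 2451
⌊5290/2451⌋ = 2, remainder 388
⌊2451/388⌋ = 6, remainder 123
⌊388/123⌋ = 3, remainder 19
⌊123/19⌋ = 6, remainder 9
⌊19/9⌋ = 2, remainder 1
⌊9/1⌋ = 9, remainder 0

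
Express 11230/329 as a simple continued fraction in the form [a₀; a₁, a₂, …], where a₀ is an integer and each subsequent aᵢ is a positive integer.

[34; 7, 2, 10, 2]

⌊11230/329⌋ = 34, remainder 44
⌊329/44⌋ = 7, remainder 21
⌊44/21⌋ = 2, remainder 2
⌊21/2⌋ = 10, remainder 1
⌊2/1⌋ = 2, remainder 0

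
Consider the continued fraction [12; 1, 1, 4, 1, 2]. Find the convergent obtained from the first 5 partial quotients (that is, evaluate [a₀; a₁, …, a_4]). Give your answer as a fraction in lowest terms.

a_0 = 12: 12/1
a_1 = 1: 13/1
a_2 = 1: 25/2
a_3 = 4: 113/9
a_4 = 1: 138/11

138/11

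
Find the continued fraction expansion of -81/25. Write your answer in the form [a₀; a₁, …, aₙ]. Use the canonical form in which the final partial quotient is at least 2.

⌊-81/25⌋ = -4, remainder 19
⌊25/19⌋ = 1, remainder 6
⌊19/6⌋ = 3, remainder 1
⌊6/1⌋ = 6, remainder 0

[-4; 1, 3, 6]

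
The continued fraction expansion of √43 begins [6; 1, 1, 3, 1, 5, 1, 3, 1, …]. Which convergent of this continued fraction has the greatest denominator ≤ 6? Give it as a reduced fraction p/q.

13/2

List convergents until the denominator exceeds the bound:
a_0 = 6: 6/1  (≤ bound)
a_1 = 1: 7/1  (≤ bound)
a_2 = 1: 13/2  (≤ bound)
a_3 = 3: 46/7  (> 6, stop)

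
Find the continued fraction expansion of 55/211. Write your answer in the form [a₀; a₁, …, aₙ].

[0; 3, 1, 5, 9]

Apply division with remainder until the remainder is 0:
55 = 0·211 + 55, so a_0 = 0
211 = 3·55 + 46, so a_1 = 3
55 = 1·46 + 9, so a_2 = 1
46 = 5·9 + 1, so a_3 = 5
9 = 9·1 + 0, so a_4 = 9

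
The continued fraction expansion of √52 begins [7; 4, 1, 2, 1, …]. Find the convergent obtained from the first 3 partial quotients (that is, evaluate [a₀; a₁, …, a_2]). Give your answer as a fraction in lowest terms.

36/5

a_0 = 7: 7/1
a_1 = 4: 29/4
a_2 = 1: 36/5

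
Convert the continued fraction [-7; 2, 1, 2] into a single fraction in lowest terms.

-53/8

Start with 2.
1 + 1/(2/1) = 1 + 1/2 = 3/2
2 + 1/(3/2) = 2 + 2/3 = 8/3
-7 + 1/(8/3) = -7 + 3/8 = -53/8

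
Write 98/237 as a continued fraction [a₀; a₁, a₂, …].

Apply division with remainder until the remainder is 0:
⌊98/237⌋ = 0, remainder 98
⌊237/98⌋ = 2, remainder 41
⌊98/41⌋ = 2, remainder 16
⌊41/16⌋ = 2, remainder 9
⌊16/9⌋ = 1, remainder 7
⌊9/7⌋ = 1, remainder 2
⌊7/2⌋ = 3, remainder 1
⌊2/1⌋ = 2, remainder 0

[0; 2, 2, 2, 1, 1, 3, 2]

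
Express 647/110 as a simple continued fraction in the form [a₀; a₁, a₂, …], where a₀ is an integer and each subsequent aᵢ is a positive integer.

647 ÷ 110 → quotient 5, remainder 97
110 ÷ 97 → quotient 1, remainder 13
97 ÷ 13 → quotient 7, remainder 6
13 ÷ 6 → quotient 2, remainder 1
6 ÷ 1 → quotient 6, remainder 0

[5; 1, 7, 2, 6]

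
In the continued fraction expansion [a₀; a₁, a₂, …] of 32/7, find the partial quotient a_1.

1

Run the Euclidean algorithm, recording each quotient:
⌊32/7⌋ = 4, remainder 4
⌊7/4⌋ = 1, remainder 3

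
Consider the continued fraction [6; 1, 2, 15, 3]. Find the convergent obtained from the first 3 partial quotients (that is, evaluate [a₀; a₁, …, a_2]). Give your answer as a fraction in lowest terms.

20/3

Compute successive convergents:
a_0 = 6: 6/1
a_1 = 1: 7/1
a_2 = 2: 20/3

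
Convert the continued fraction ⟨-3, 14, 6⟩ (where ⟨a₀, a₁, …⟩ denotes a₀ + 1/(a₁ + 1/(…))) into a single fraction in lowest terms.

-249/85

Compute successive convergents:
a_0 = -3: -3/1
a_1 = 14: -41/14
a_2 = 6: -249/85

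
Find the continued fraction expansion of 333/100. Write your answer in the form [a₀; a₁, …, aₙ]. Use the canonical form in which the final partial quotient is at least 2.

Apply division with remainder until the remainder is 0:
⌊333/100⌋ = 3, remainder 33
⌊100/33⌋ = 3, remainder 1
⌊33/1⌋ = 33, remainder 0

[3; 3, 33]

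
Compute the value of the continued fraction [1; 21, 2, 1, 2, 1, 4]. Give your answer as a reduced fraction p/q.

1163/1111

Collapse the nested fraction from the inside out:
Start with 4.
1 + 1/(4/1) = 1 + 1/4 = 5/4
2 + 1/(5/4) = 2 + 4/5 = 14/5
1 + 1/(14/5) = 1 + 5/14 = 19/14
2 + 1/(19/14) = 2 + 14/19 = 52/19
21 + 1/(52/19) = 21 + 19/52 = 1111/52
1 + 1/(1111/52) = 1 + 52/1111 = 1163/1111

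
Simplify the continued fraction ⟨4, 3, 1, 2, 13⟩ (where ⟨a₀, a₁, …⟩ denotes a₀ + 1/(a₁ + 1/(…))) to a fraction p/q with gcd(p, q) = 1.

628/147

Build up convergents one term at a time:
a_0 = 4: 4/1
a_1 = 3: 13/3
a_2 = 1: 17/4
a_3 = 2: 47/11
a_4 = 13: 628/147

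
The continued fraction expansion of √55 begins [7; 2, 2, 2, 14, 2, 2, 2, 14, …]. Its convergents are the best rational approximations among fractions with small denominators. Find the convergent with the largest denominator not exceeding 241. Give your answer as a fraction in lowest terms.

1283/173

a_0 = 7: 7/1  (≤ bound)
a_1 = 2: 15/2  (≤ bound)
a_2 = 2: 37/5  (≤ bound)
a_3 = 2: 89/12  (≤ bound)
a_4 = 14: 1283/173  (≤ bound)
a_5 = 2: 2655/358  (> 241, stop)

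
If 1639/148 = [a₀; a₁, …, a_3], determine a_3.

5

1639 = 11·148 + 11, so a_0 = 11
148 = 13·11 + 5, so a_1 = 13
11 = 2·5 + 1, so a_2 = 2
5 = 5·1 + 0, so a_3 = 5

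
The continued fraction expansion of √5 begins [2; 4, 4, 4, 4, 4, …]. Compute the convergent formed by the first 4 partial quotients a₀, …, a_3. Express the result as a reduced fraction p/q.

Start with 4.
4 + 1/(4/1) = 4 + 1/4 = 17/4
4 + 1/(17/4) = 4 + 4/17 = 72/17
2 + 1/(72/17) = 2 + 17/72 = 161/72

161/72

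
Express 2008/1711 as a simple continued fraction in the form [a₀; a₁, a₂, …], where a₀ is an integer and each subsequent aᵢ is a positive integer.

⌊2008/1711⌋ = 1, remainder 297
⌊1711/297⌋ = 5, remainder 226
⌊297/226⌋ = 1, remainder 71
⌊226/71⌋ = 3, remainder 13
⌊71/13⌋ = 5, remainder 6
⌊13/6⌋ = 2, remainder 1
⌊6/1⌋ = 6, remainder 0

[1; 5, 1, 3, 5, 2, 6]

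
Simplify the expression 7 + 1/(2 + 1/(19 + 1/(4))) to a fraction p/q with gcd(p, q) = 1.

1183/158

Compute successive convergents:
a_0 = 7: 7/1
a_1 = 2: 15/2
a_2 = 19: 292/39
a_3 = 4: 1183/158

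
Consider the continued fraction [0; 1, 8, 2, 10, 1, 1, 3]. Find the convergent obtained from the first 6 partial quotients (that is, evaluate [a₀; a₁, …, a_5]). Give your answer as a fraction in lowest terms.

Use the convergent recurrence hₖ = aₖ·hₖ₋₁ + hₖ₋₂ (and likewise for the denominators kₖ):
a_0 = 0: 0/1
a_1 = 1: 1/1
a_2 = 8: 8/9
a_3 = 2: 17/19
a_4 = 10: 178/199
a_5 = 1: 195/218

195/218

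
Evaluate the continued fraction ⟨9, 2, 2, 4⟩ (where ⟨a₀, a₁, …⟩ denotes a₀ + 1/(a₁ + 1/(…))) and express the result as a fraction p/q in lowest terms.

207/22

Compute successive convergents:
a_0 = 9: 9/1
a_1 = 2: 19/2
a_2 = 2: 47/5
a_3 = 4: 207/22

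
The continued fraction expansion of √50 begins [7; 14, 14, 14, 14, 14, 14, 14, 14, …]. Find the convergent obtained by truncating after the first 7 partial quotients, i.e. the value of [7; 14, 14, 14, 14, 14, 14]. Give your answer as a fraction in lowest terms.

Use the convergent recurrence hₖ = aₖ·hₖ₋₁ + hₖ₋₂ (and likewise for the denominators kₖ):
a_0 = 7: 7/1
a_1 = 14: 99/14
a_2 = 14: 1393/197
a_3 = 14: 19601/2772
a_4 = 14: 275807/39005
a_5 = 14: 3880899/548842
a_6 = 14: 54608393/7722793

54608393/7722793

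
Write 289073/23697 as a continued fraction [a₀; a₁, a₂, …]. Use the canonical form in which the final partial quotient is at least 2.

[12; 5, 30, 1, 49, 1, 2]

289073 ÷ 23697 → quotient 12, remainder 4709
23697 ÷ 4709 → quotient 5, remainder 152
4709 ÷ 152 → quotient 30, remainder 149
152 ÷ 149 → quotient 1, remainder 3
149 ÷ 3 → quotient 49, remainder 2
3 ÷ 2 → quotient 1, remainder 1
2 ÷ 1 → quotient 2, remainder 0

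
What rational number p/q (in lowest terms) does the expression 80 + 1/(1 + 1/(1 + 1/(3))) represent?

Collapse the nested fraction from the inside out:
Start with 3.
1 + 1/(3/1) = 1 + 1/3 = 4/3
1 + 1/(4/3) = 1 + 3/4 = 7/4
80 + 1/(7/4) = 80 + 4/7 = 564/7

564/7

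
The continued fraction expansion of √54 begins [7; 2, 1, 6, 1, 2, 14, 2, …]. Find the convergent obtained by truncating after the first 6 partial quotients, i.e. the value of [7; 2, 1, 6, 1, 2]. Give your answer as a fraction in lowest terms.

485/66

Collapse the nested fraction from the inside out:
Start with 2.
1 + 1/(2/1) = 1 + 1/2 = 3/2
6 + 1/(3/2) = 6 + 2/3 = 20/3
1 + 1/(20/3) = 1 + 3/20 = 23/20
2 + 1/(23/20) = 2 + 20/23 = 66/23
7 + 1/(66/23) = 7 + 23/66 = 485/66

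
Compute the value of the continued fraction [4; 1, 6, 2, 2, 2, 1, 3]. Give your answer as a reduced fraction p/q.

2272/467

Start with 3.
1 + 1/(3/1) = 1 + 1/3 = 4/3
2 + 1/(4/3) = 2 + 3/4 = 11/4
2 + 1/(11/4) = 2 + 4/11 = 26/11
2 + 1/(26/11) = 2 + 11/26 = 63/26
6 + 1/(63/26) = 6 + 26/63 = 404/63
1 + 1/(404/63) = 1 + 63/404 = 467/404
4 + 1/(467/404) = 4 + 404/467 = 2272/467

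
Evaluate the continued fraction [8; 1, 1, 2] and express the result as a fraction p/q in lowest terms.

Start with 2.
1 + 1/(2/1) = 1 + 1/2 = 3/2
1 + 1/(3/2) = 1 + 2/3 = 5/3
8 + 1/(5/3) = 8 + 3/5 = 43/5

43/5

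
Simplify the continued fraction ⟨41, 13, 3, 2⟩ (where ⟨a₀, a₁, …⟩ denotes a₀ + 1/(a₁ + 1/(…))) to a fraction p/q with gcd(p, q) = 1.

3820/93

a_0 = 41: 41/1
a_1 = 13: 534/13
a_2 = 3: 1643/40
a_3 = 2: 3820/93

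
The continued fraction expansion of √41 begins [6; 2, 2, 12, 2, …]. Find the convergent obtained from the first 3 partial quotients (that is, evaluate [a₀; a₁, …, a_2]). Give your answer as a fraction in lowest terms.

a_0 = 6: 6/1
a_1 = 2: 13/2
a_2 = 2: 32/5

32/5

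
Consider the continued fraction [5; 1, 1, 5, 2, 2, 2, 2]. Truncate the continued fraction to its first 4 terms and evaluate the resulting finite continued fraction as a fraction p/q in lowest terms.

61/11

Use the convergent recurrence hₖ = aₖ·hₖ₋₁ + hₖ₋₂ (and likewise for the denominators kₖ):
a_0 = 5: 5/1
a_1 = 1: 6/1
a_2 = 1: 11/2
a_3 = 5: 61/11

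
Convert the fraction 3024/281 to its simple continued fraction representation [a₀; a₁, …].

[10; 1, 3, 5, 6, 2]

Run the Euclidean algorithm, recording each quotient:
3024 = 10·281 + 214, so a_0 = 10
281 = 1·214 + 67, so a_1 = 1
214 = 3·67 + 13, so a_2 = 3
67 = 5·13 + 2, so a_3 = 5
13 = 6·2 + 1, so a_4 = 6
2 = 2·1 + 0, so a_5 = 2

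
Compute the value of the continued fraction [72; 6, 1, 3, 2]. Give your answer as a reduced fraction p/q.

4401/61

Starting at the tail and folding back:
Start with 2.
3 + 1/(2/1) = 3 + 1/2 = 7/2
1 + 1/(7/2) = 1 + 2/7 = 9/7
6 + 1/(9/7) = 6 + 7/9 = 61/9
72 + 1/(61/9) = 72 + 9/61 = 4401/61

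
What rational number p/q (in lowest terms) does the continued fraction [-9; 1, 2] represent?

a_0 = -9: -9/1
a_1 = 1: -8/1
a_2 = 2: -25/3

-25/3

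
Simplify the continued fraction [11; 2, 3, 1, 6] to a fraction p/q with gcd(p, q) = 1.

Build up convergents one term at a time:
a_0 = 11: 11/1
a_1 = 2: 23/2
a_2 = 3: 80/7
a_3 = 1: 103/9
a_4 = 6: 698/61

698/61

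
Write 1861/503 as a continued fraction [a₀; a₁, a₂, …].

Repeatedly divide and take the remainder:
1861 = 3·503 + 352, so a_0 = 3
503 = 1·352 + 151, so a_1 = 1
352 = 2·151 + 50, so a_2 = 2
151 = 3·50 + 1, so a_3 = 3
50 = 50·1 + 0, so a_4 = 50

[3; 1, 2, 3, 50]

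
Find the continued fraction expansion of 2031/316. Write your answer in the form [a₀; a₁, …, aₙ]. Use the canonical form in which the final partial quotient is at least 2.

[6; 2, 2, 1, 14, 3]

⌊2031/316⌋ = 6, remainder 135
⌊316/135⌋ = 2, remainder 46
⌊135/46⌋ = 2, remainder 43
⌊46/43⌋ = 1, remainder 3
⌊43/3⌋ = 14, remainder 1
⌊3/1⌋ = 3, remainder 0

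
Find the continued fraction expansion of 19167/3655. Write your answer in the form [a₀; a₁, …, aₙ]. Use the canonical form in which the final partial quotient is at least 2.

Repeatedly divide and take the remainder:
19167 ÷ 3655 → quotient 5, remainder 892
3655 ÷ 892 → quotient 4, remainder 87
892 ÷ 87 → quotient 10, remainder 22
87 ÷ 22 → quotient 3, remainder 21
22 ÷ 21 → quotient 1, remainder 1
21 ÷ 1 → quotient 21, remainder 0

[5; 4, 10, 3, 1, 21]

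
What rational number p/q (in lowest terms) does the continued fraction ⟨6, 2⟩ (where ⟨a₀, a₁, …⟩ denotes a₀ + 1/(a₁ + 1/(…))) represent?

Start with 2.
6 + 1/(2/1) = 6 + 1/2 = 13/2

13/2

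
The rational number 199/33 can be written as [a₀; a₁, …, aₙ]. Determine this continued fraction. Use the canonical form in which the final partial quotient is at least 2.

Apply division with remainder until the remainder is 0:
199 = 6·33 + 1, so a_0 = 6
33 = 33·1 + 0, so a_1 = 33

[6; 33]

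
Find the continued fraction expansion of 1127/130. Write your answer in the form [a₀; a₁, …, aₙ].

[8; 1, 2, 43]

Apply division with remainder until the remainder is 0:
⌊1127/130⌋ = 8, remainder 87
⌊130/87⌋ = 1, remainder 43
⌊87/43⌋ = 2, remainder 1
⌊43/1⌋ = 43, remainder 0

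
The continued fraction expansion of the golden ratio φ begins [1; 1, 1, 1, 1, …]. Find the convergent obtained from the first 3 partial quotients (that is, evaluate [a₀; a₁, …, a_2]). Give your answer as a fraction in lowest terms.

Starting at the tail and folding back:
Start with 1.
1 + 1/(1/1) = 1 + 1/1 = 2/1
1 + 1/(2/1) = 1 + 1/2 = 3/2

3/2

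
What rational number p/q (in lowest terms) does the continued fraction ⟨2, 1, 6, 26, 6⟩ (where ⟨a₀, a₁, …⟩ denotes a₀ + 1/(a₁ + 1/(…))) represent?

Compute successive convergents:
a_0 = 2: 2/1
a_1 = 1: 3/1
a_2 = 6: 20/7
a_3 = 26: 523/183
a_4 = 6: 3158/1105

3158/1105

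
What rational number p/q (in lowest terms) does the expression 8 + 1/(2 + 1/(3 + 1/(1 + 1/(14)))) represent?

1123/133

Start with 14.
1 + 1/(14/1) = 1 + 1/14 = 15/14
3 + 1/(15/14) = 3 + 14/15 = 59/15
2 + 1/(59/15) = 2 + 15/59 = 133/59
8 + 1/(133/59) = 8 + 59/133 = 1123/133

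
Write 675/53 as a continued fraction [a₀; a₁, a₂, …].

[12; 1, 2, 1, 3, 1, 2]

675 ÷ 53 → quotient 12, remainder 39
53 ÷ 39 → quotient 1, remainder 14
39 ÷ 14 → quotient 2, remainder 11
14 ÷ 11 → quotient 1, remainder 3
11 ÷ 3 → quotient 3, remainder 2
3 ÷ 2 → quotient 1, remainder 1
2 ÷ 1 → quotient 2, remainder 0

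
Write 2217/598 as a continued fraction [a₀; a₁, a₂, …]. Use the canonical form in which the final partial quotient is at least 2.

[3; 1, 2, 2, 2, 1, 1, 14]

⌊2217/598⌋ = 3, remainder 423
⌊598/423⌋ = 1, remainder 175
⌊423/175⌋ = 2, remainder 73
⌊175/73⌋ = 2, remainder 29
⌊73/29⌋ = 2, remainder 15
⌊29/15⌋ = 1, remainder 14
⌊15/14⌋ = 1, remainder 1
⌊14/1⌋ = 14, remainder 0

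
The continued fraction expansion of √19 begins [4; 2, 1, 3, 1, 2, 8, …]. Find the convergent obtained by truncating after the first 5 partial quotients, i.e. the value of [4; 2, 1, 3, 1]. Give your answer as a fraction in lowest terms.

a_0 = 4: 4/1
a_1 = 2: 9/2
a_2 = 1: 13/3
a_3 = 3: 48/11
a_4 = 1: 61/14

61/14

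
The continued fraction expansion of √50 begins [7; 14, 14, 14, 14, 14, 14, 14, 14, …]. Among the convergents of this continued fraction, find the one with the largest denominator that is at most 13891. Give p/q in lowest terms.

19601/2772

List convergents until the denominator exceeds the bound:
a_0 = 7: 7/1  (≤ bound)
a_1 = 14: 99/14  (≤ bound)
a_2 = 14: 1393/197  (≤ bound)
a_3 = 14: 19601/2772  (≤ bound)
a_4 = 14: 275807/39005  (> 13891, stop)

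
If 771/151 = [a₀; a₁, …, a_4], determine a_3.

3

771 ÷ 151 → quotient 5, remainder 16
151 ÷ 16 → quotient 9, remainder 7
16 ÷ 7 → quotient 2, remainder 2
7 ÷ 2 → quotient 3, remainder 1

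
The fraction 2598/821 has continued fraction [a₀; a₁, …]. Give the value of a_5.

2

⌊2598/821⌋ = 3, remainder 135
⌊821/135⌋ = 6, remainder 11
⌊135/11⌋ = 12, remainder 3
⌊11/3⌋ = 3, remainder 2
⌊3/2⌋ = 1, remainder 1
⌊2/1⌋ = 2, remainder 0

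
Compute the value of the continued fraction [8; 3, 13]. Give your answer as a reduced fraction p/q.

Build up convergents one term at a time:
a_0 = 8: 8/1
a_1 = 3: 25/3
a_2 = 13: 333/40

333/40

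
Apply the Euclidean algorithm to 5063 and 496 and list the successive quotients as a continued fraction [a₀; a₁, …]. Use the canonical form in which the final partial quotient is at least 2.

5063 = 10·496 + 103, so a_0 = 10
496 = 4·103 + 84, so a_1 = 4
103 = 1·84 + 19, so a_2 = 1
84 = 4·19 + 8, so a_3 = 4
19 = 2·8 + 3, so a_4 = 2
8 = 2·3 + 2, so a_5 = 2
3 = 1·2 + 1, so a_6 = 1
2 = 2·1 + 0, so a_7 = 2

[10; 4, 1, 4, 2, 2, 1, 2]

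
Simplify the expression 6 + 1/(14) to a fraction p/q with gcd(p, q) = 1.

85/14

Use the convergent recurrence hₖ = aₖ·hₖ₋₁ + hₖ₋₂ (and likewise for the denominators kₖ):
a_0 = 6: 6/1
a_1 = 14: 85/14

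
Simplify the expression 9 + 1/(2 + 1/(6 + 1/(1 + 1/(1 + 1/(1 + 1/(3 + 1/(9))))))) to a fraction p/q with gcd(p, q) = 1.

Compute successive convergents:
a_0 = 9: 9/1
a_1 = 2: 19/2
a_2 = 6: 123/13
a_3 = 1: 142/15
a_4 = 1: 265/28
a_5 = 1: 407/43
a_6 = 3: 1486/157
a_7 = 9: 13781/1456

13781/1456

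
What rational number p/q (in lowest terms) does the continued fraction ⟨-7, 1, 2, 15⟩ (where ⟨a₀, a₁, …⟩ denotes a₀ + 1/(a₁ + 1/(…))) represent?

a_0 = -7: -7/1
a_1 = 1: -6/1
a_2 = 2: -19/3
a_3 = 15: -291/46

-291/46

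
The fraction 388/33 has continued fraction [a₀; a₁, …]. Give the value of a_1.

⌊388/33⌋ = 11, remainder 25
⌊33/25⌋ = 1, remainder 8

1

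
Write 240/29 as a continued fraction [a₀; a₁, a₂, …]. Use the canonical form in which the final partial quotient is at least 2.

⌊240/29⌋ = 8, remainder 8
⌊29/8⌋ = 3, remainder 5
⌊8/5⌋ = 1, remainder 3
⌊5/3⌋ = 1, remainder 2
⌊3/2⌋ = 1, remainder 1
⌊2/1⌋ = 2, remainder 0

[8; 3, 1, 1, 1, 2]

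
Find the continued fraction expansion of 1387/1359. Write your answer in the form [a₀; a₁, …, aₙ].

[1; 48, 1, 1, 6, 2]

Run the Euclidean algorithm, recording each quotient:
1387 ÷ 1359 → quotient 1, remainder 28
1359 ÷ 28 → quotient 48, remainder 15
28 ÷ 15 → quotient 1, remainder 13
15 ÷ 13 → quotient 1, remainder 2
13 ÷ 2 → quotient 6, remainder 1
2 ÷ 1 → quotient 2, remainder 0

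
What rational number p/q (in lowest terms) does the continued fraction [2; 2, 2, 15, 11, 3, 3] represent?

21025/8751

a_0 = 2: 2/1
a_1 = 2: 5/2
a_2 = 2: 12/5
a_3 = 15: 185/77
a_4 = 11: 2047/852
a_5 = 3: 6326/2633
a_6 = 3: 21025/8751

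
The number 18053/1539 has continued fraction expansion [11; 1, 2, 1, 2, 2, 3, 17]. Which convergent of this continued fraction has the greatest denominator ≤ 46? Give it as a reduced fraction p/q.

305/26

a_0 = 11: 11/1  (≤ bound)
a_1 = 1: 12/1  (≤ bound)
a_2 = 2: 35/3  (≤ bound)
a_3 = 1: 47/4  (≤ bound)
a_4 = 2: 129/11  (≤ bound)
a_5 = 2: 305/26  (≤ bound)
a_6 = 3: 1044/89  (> 46, stop)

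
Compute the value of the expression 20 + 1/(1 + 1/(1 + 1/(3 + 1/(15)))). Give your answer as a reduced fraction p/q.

a_0 = 20: 20/1
a_1 = 1: 21/1
a_2 = 1: 41/2
a_3 = 3: 144/7
a_4 = 15: 2201/107

2201/107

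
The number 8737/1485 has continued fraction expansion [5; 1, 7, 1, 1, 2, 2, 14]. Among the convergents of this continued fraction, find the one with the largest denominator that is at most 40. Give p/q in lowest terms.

100/17

List convergents until the denominator exceeds the bound:
a_0 = 5: 5/1  (≤ bound)
a_1 = 1: 6/1  (≤ bound)
a_2 = 7: 47/8  (≤ bound)
a_3 = 1: 53/9  (≤ bound)
a_4 = 1: 100/17  (≤ bound)
a_5 = 2: 253/43  (> 40, stop)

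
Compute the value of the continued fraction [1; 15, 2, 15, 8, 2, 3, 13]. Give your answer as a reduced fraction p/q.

403693/379203

Collapse the nested fraction from the inside out:
Start with 13.
3 + 1/(13/1) = 3 + 1/13 = 40/13
2 + 1/(40/13) = 2 + 13/40 = 93/40
8 + 1/(93/40) = 8 + 40/93 = 784/93
15 + 1/(784/93) = 15 + 93/784 = 11853/784
2 + 1/(11853/784) = 2 + 784/11853 = 24490/11853
15 + 1/(24490/11853) = 15 + 11853/24490 = 379203/24490
1 + 1/(379203/24490) = 1 + 24490/379203 = 403693/379203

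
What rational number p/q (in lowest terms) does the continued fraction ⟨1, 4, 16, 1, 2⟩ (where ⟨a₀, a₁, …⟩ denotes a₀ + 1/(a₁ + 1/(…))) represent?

Starting at the tail and folding back:
Start with 2.
1 + 1/(2/1) = 1 + 1/2 = 3/2
16 + 1/(3/2) = 16 + 2/3 = 50/3
4 + 1/(50/3) = 4 + 3/50 = 203/50
1 + 1/(203/50) = 1 + 50/203 = 253/203

253/203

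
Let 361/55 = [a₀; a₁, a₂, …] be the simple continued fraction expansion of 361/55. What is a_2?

1

Apply division with remainder until the remainder is 0:
361 ÷ 55 → quotient 6, remainder 31
55 ÷ 31 → quotient 1, remainder 24
31 ÷ 24 → quotient 1, remainder 7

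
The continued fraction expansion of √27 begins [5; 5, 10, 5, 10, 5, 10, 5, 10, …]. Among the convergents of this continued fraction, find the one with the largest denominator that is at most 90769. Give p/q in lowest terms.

a_0 = 5: 5/1  (≤ bound)
a_1 = 5: 26/5  (≤ bound)
a_2 = 10: 265/51  (≤ bound)
a_3 = 5: 1351/260  (≤ bound)
a_4 = 10: 13775/2651  (≤ bound)
a_5 = 5: 70226/13515  (≤ bound)
a_6 = 10: 716035/137801  (> 90769, stop)

70226/13515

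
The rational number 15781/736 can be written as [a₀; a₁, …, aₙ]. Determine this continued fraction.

[21; 2, 3, 1, 3, 1, 1, 9]

15781 ÷ 736 → quotient 21, remainder 325
736 ÷ 325 → quotient 2, remainder 86
325 ÷ 86 → quotient 3, remainder 67
86 ÷ 67 → quotient 1, remainder 19
67 ÷ 19 → quotient 3, remainder 10
19 ÷ 10 → quotient 1, remainder 9
10 ÷ 9 → quotient 1, remainder 1
9 ÷ 1 → quotient 9, remainder 0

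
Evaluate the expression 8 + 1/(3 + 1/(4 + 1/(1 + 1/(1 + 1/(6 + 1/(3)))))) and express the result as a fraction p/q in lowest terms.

a_0 = 8: 8/1
a_1 = 3: 25/3
a_2 = 4: 108/13
a_3 = 1: 133/16
a_4 = 1: 241/29
a_5 = 6: 1579/190
a_6 = 3: 4978/599

4978/599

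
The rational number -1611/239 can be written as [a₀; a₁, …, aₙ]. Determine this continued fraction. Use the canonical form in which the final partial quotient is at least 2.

-1611 ÷ 239 → quotient -7, remainder 62
239 ÷ 62 → quotient 3, remainder 53
62 ÷ 53 → quotient 1, remainder 9
53 ÷ 9 → quotient 5, remainder 8
9 ÷ 8 → quotient 1, remainder 1
8 ÷ 1 → quotient 8, remainder 0

[-7; 3, 1, 5, 1, 8]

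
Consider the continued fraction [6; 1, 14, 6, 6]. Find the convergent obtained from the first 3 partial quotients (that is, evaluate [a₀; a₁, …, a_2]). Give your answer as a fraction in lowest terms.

a_0 = 6: 6/1
a_1 = 1: 7/1
a_2 = 14: 104/15

104/15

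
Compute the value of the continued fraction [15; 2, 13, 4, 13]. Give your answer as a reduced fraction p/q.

22557/1457

Starting at the tail and folding back:
Start with 13.
4 + 1/(13/1) = 4 + 1/13 = 53/13
13 + 1/(53/13) = 13 + 13/53 = 702/53
2 + 1/(702/53) = 2 + 53/702 = 1457/702
15 + 1/(1457/702) = 15 + 702/1457 = 22557/1457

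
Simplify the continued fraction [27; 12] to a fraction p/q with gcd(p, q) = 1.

a_0 = 27: 27/1
a_1 = 12: 325/12

325/12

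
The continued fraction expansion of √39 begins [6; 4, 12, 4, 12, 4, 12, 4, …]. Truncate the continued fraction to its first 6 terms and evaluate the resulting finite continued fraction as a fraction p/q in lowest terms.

Use the convergent recurrence hₖ = aₖ·hₖ₋₁ + hₖ₋₂ (and likewise for the denominators kₖ):
a_0 = 6: 6/1
a_1 = 4: 25/4
a_2 = 12: 306/49
a_3 = 4: 1249/200
a_4 = 12: 15294/2449
a_5 = 4: 62425/9996

62425/9996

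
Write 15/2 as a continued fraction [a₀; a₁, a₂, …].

⌊15/2⌋ = 7, remainder 1
⌊2/1⌋ = 2, remainder 0

[7; 2]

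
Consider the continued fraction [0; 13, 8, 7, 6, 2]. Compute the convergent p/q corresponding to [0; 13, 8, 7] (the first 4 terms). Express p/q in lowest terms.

57/748

Work from the innermost term outward:
Start with 7.
8 + 1/(7/1) = 8 + 1/7 = 57/7
13 + 1/(57/7) = 13 + 7/57 = 748/57
0 + 1/(748/57) = 0 + 57/748 = 57/748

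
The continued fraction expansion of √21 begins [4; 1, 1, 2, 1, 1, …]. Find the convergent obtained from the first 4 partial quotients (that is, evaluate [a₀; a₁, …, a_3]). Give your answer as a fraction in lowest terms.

Use the convergent recurrence hₖ = aₖ·hₖ₋₁ + hₖ₋₂ (and likewise for the denominators kₖ):
a_0 = 4: 4/1
a_1 = 1: 5/1
a_2 = 1: 9/2
a_3 = 2: 23/5

23/5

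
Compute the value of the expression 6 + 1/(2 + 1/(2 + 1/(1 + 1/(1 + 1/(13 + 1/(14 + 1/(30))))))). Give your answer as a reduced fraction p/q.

442676/68983

Use the convergent recurrence hₖ = aₖ·hₖ₋₁ + hₖ₋₂ (and likewise for the denominators kₖ):
a_0 = 6: 6/1
a_1 = 2: 13/2
a_2 = 2: 32/5
a_3 = 1: 45/7
a_4 = 1: 77/12
a_5 = 13: 1046/163
a_6 = 14: 14721/2294
a_7 = 30: 442676/68983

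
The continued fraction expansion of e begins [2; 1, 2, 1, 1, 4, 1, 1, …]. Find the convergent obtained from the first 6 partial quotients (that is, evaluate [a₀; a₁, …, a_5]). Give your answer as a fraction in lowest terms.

87/32

Start with 4.
1 + 1/(4/1) = 1 + 1/4 = 5/4
1 + 1/(5/4) = 1 + 4/5 = 9/5
2 + 1/(9/5) = 2 + 5/9 = 23/9
1 + 1/(23/9) = 1 + 9/23 = 32/23
2 + 1/(32/23) = 2 + 23/32 = 87/32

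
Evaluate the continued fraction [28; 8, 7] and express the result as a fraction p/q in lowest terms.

1603/57

a_0 = 28: 28/1
a_1 = 8: 225/8
a_2 = 7: 1603/57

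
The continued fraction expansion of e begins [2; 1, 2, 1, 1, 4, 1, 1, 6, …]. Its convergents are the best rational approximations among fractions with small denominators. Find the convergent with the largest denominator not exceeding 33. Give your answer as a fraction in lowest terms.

List convergents until the denominator exceeds the bound:
a_0 = 2: 2/1  (≤ bound)
a_1 = 1: 3/1  (≤ bound)
a_2 = 2: 8/3  (≤ bound)
a_3 = 1: 11/4  (≤ bound)
a_4 = 1: 19/7  (≤ bound)
a_5 = 4: 87/32  (≤ bound)
a_6 = 1: 106/39  (> 33, stop)

87/32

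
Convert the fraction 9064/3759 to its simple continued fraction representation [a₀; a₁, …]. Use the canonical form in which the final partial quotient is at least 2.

[2; 2, 2, 3, 6, 1, 5, 5]

⌊9064/3759⌋ = 2, remainder 1546
⌊3759/1546⌋ = 2, remainder 667
⌊1546/667⌋ = 2, remainder 212
⌊667/212⌋ = 3, remainder 31
⌊212/31⌋ = 6, remainder 26
⌊31/26⌋ = 1, remainder 5
⌊26/5⌋ = 5, remainder 1
⌊5/1⌋ = 5, remainder 0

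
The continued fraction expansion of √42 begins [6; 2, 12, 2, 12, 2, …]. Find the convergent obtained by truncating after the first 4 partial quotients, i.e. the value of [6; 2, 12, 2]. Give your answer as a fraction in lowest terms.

337/52

Build up convergents one term at a time:
a_0 = 6: 6/1
a_1 = 2: 13/2
a_2 = 12: 162/25
a_3 = 2: 337/52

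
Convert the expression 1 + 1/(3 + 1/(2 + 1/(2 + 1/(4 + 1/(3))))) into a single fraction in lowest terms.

a_0 = 1: 1/1
a_1 = 3: 4/3
a_2 = 2: 9/7
a_3 = 2: 22/17
a_4 = 4: 97/75
a_5 = 3: 313/242

313/242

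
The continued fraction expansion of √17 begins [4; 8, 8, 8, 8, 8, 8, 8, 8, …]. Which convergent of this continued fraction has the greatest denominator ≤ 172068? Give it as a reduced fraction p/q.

a_0 = 4: 4/1  (≤ bound)
a_1 = 8: 33/8  (≤ bound)
a_2 = 8: 268/65  (≤ bound)
a_3 = 8: 2177/528  (≤ bound)
a_4 = 8: 17684/4289  (≤ bound)
a_5 = 8: 143649/34840  (≤ bound)
a_6 = 8: 1166876/283009  (> 172068, stop)

143649/34840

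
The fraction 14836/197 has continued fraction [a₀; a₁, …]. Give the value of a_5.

4

Repeatedly divide and take the remainder:
14836 ÷ 197 → quotient 75, remainder 61
197 ÷ 61 → quotient 3, remainder 14
61 ÷ 14 → quotient 4, remainder 5
14 ÷ 5 → quotient 2, remainder 4
5 ÷ 4 → quotient 1, remainder 1
4 ÷ 1 → quotient 4, remainder 0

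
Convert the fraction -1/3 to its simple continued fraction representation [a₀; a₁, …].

⌊-1/3⌋ = -1, remainder 2
⌊3/2⌋ = 1, remainder 1
⌊2/1⌋ = 2, remainder 0

[-1; 1, 2]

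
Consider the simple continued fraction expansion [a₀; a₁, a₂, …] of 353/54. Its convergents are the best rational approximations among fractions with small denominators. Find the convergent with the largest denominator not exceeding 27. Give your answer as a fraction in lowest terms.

85/13

a_0 = 6: 6/1  (≤ bound)
a_1 = 1: 7/1  (≤ bound)
a_2 = 1: 13/2  (≤ bound)
a_3 = 6: 85/13  (≤ bound)
a_4 = 4: 353/54  (> 27, stop)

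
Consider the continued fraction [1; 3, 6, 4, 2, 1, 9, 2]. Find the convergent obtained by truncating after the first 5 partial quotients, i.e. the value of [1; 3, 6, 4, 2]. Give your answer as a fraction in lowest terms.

233/177

Start with 2.
4 + 1/(2/1) = 4 + 1/2 = 9/2
6 + 1/(9/2) = 6 + 2/9 = 56/9
3 + 1/(56/9) = 3 + 9/56 = 177/56
1 + 1/(177/56) = 1 + 56/177 = 233/177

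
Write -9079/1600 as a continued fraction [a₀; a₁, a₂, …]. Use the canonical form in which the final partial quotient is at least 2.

[-6; 3, 14, 12, 3]

⌊-9079/1600⌋ = -6, remainder 521
⌊1600/521⌋ = 3, remainder 37
⌊521/37⌋ = 14, remainder 3
⌊37/3⌋ = 12, remainder 1
⌊3/1⌋ = 3, remainder 0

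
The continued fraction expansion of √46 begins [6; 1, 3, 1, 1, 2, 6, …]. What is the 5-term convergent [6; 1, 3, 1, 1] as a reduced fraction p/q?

Compute successive convergents:
a_0 = 6: 6/1
a_1 = 1: 7/1
a_2 = 3: 27/4
a_3 = 1: 34/5
a_4 = 1: 61/9

61/9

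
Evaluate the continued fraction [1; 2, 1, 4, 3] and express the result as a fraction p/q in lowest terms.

61/45

a_0 = 1: 1/1
a_1 = 2: 3/2
a_2 = 1: 4/3
a_3 = 4: 19/14
a_4 = 3: 61/45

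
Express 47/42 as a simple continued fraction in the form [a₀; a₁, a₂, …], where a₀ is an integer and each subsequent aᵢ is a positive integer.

[1; 8, 2, 2]

47 ÷ 42 → quotient 1, remainder 5
42 ÷ 5 → quotient 8, remainder 2
5 ÷ 2 → quotient 2, remainder 1
2 ÷ 1 → quotient 2, remainder 0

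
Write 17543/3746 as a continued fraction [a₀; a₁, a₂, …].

Apply division with remainder until the remainder is 0:
⌊17543/3746⌋ = 4, remainder 2559
⌊3746/2559⌋ = 1, remainder 1187
⌊2559/1187⌋ = 2, remainder 185
⌊1187/185⌋ = 6, remainder 77
⌊185/77⌋ = 2, remainder 31
⌊77/31⌋ = 2, remainder 15
⌊31/15⌋ = 2, remainder 1
⌊15/1⌋ = 15, remainder 0

[4; 1, 2, 6, 2, 2, 2, 15]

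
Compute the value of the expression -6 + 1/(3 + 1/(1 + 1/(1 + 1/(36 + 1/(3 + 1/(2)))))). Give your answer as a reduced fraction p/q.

Build up convergents one term at a time:
a_0 = -6: -6/1
a_1 = 3: -17/3
a_2 = 1: -23/4
a_3 = 1: -40/7
a_4 = 36: -1463/256
a_5 = 3: -4429/775
a_6 = 2: -10321/1806

-10321/1806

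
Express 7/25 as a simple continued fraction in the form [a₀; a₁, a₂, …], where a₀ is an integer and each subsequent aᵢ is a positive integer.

Repeatedly divide and take the remainder:
7 = 0·25 + 7, so a_0 = 0
25 = 3·7 + 4, so a_1 = 3
7 = 1·4 + 3, so a_2 = 1
4 = 1·3 + 1, so a_3 = 1
3 = 3·1 + 0, so a_4 = 3

[0; 3, 1, 1, 3]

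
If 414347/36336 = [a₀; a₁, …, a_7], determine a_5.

2

414347 ÷ 36336 → quotient 11, remainder 14651
36336 ÷ 14651 → quotient 2, remainder 7034
14651 ÷ 7034 → quotient 2, remainder 583
7034 ÷ 583 → quotient 12, remainder 38
583 ÷ 38 → quotient 15, remainder 13
38 ÷ 13 → quotient 2, remainder 12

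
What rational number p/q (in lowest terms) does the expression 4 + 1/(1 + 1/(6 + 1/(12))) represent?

413/85

Start with 12.
6 + 1/(12/1) = 6 + 1/12 = 73/12
1 + 1/(73/12) = 1 + 12/73 = 85/73
4 + 1/(85/73) = 4 + 73/85 = 413/85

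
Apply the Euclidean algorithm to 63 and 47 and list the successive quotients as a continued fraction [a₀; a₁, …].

[1; 2, 1, 15]

Repeatedly divide and take the remainder:
63 ÷ 47 → quotient 1, remainder 16
47 ÷ 16 → quotient 2, remainder 15
16 ÷ 15 → quotient 1, remainder 1
15 ÷ 1 → quotient 15, remainder 0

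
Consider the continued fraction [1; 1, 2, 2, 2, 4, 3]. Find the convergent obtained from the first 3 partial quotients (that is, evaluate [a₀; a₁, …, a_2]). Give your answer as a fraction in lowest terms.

5/3

Use the convergent recurrence hₖ = aₖ·hₖ₋₁ + hₖ₋₂ (and likewise for the denominators kₖ):
a_0 = 1: 1/1
a_1 = 1: 2/1
a_2 = 2: 5/3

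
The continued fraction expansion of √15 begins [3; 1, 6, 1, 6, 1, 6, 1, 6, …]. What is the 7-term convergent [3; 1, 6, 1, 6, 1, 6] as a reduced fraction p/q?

1677/433

Work from the innermost term outward:
Start with 6.
1 + 1/(6/1) = 1 + 1/6 = 7/6
6 + 1/(7/6) = 6 + 6/7 = 48/7
1 + 1/(48/7) = 1 + 7/48 = 55/48
6 + 1/(55/48) = 6 + 48/55 = 378/55
1 + 1/(378/55) = 1 + 55/378 = 433/378
3 + 1/(433/378) = 3 + 378/433 = 1677/433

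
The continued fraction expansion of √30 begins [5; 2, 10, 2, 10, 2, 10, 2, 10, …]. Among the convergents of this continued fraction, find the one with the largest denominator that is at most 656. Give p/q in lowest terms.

a_0 = 5: 5/1  (≤ bound)
a_1 = 2: 11/2  (≤ bound)
a_2 = 10: 115/21  (≤ bound)
a_3 = 2: 241/44  (≤ bound)
a_4 = 10: 2525/461  (≤ bound)
a_5 = 2: 5291/966  (> 656, stop)

2525/461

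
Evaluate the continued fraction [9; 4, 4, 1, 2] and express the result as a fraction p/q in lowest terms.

a_0 = 9: 9/1
a_1 = 4: 37/4
a_2 = 4: 157/17
a_3 = 1: 194/21
a_4 = 2: 545/59

545/59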